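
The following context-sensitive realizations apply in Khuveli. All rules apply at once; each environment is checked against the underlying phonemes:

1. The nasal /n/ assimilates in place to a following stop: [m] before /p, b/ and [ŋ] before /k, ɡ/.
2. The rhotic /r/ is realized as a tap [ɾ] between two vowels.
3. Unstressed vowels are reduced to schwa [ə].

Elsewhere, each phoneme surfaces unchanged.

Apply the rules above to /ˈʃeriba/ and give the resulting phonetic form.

/e/ (between /ʃ/ and /r/) is in the target of rule 3 but the environment (in an unstressed syllable) is not met → [e].
/r/ meets the environment for rule 2 (between two vowels) → [ɾ].
/i/ (between /r/ and /b/): in an unstressed syllable, so rule 3 applies → [ə].
/a/ (word-final) occurs in an unstressed syllable → [ə] by rule 3.

[ˈʃeɾəbə]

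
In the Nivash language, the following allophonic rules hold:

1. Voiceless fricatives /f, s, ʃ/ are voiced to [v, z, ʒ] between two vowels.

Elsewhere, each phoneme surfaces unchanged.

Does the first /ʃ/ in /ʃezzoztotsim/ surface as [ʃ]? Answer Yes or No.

Yes

/ʃ/ (word-initial) fails the environment for rule 1, so it stays [ʃ].
The actual realization is [ʃ], which matches [ʃ].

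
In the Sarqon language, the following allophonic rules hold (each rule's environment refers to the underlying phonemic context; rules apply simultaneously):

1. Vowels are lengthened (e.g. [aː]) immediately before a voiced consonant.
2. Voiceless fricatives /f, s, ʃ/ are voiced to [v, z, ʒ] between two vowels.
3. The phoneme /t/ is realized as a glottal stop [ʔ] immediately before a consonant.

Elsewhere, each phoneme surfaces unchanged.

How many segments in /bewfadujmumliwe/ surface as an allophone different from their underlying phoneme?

5

Segments that undergo a rule: /e/ → [eː] (rule 1); /a/ → [aː] (rule 1); /u/ → [uː] (rule 1); /u/ → [uː] (rule 1); /i/ → [iː] (rule 1).
All other segments surface unchanged.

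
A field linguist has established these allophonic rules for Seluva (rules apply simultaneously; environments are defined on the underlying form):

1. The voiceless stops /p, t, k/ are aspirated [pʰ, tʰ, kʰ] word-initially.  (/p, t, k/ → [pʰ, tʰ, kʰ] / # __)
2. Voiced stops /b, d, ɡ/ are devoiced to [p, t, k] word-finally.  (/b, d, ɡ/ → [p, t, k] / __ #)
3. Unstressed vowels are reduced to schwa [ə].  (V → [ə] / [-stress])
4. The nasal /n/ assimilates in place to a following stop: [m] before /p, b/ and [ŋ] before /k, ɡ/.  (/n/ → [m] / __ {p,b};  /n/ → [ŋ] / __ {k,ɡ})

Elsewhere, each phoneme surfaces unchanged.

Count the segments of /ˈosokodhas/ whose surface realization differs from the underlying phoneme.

3

Segments that undergo a rule: /o/ → [ə] (rule 3); /o/ → [ə] (rule 3); /a/ → [ə] (rule 3).
All other segments surface unchanged.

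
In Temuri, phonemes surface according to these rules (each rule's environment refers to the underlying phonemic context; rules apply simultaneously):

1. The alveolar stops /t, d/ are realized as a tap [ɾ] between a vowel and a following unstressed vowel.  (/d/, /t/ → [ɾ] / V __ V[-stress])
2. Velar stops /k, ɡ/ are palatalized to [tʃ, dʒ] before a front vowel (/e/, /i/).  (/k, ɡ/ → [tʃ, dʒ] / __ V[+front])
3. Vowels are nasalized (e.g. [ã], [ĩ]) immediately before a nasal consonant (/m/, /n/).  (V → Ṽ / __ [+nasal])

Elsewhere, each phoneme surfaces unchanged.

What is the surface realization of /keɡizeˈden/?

/k/ (word-initial): before a front vowel, so rule 2 applies → [tʃ].
/e/ (between /k/ and /ɡ/) fails the environment for rule 3, so it stays [e].
/ɡ/ (between /e/ and /i/) occurs before a front vowel → [dʒ] by rule 2.
/i/ (between /ɡ/ and /z/): rule 3 targets it, but not before a nasal consonant → unchanged [i].
/z/ stays [z].
/e/ (between /z/ and /d/) fails the environment for rule 3, so it stays [e].
/d/ (between /e/ and /e/): rule 1 targets it, but not between a vowel and a following unstressed vowel → unchanged [d].
Rule 3 applies to /e/ (between /d/ and /n/: before a nasal consonant) → [ẽ].
/n/ (word-final): no rule targets it → [n].

[tʃedʒizeˈdẽn]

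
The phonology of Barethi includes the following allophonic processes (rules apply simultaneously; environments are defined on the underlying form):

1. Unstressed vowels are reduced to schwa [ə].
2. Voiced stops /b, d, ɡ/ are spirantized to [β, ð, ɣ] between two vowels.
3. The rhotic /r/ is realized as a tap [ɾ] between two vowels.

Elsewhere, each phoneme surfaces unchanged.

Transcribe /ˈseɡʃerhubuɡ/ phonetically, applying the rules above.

[ˈseɡʃərhəβəɡ]

/s/ (word-initial) is unaffected → [s].
/e/ (between /s/ and /ɡ/): rule 1 targets it, but not in an unstressed syllable → unchanged [e].
/ɡ/ (between /e/ and /ʃ/) is in the target of rule 2 but the environment (between two vowels) is not met → [ɡ].
/ʃ/ — not in any rule's target class → [ʃ].
/e/ meets the environment for rule 1 (in an unstressed syllable) → [ə].
/r/ — between /e/ and /h/; rule 3 does not apply here → [r].
/h/ (between /r/ and /u/) is unaffected → [h].
/u/ (between /h/ and /b/): in an unstressed syllable, so rule 1 applies → [ə].
Rule 2 applies to /b/ (between /u/ and /u/: between two vowels) → [β].
/u/ — between /b/ and /ɡ/, in an unstressed syllable — surfaces as [ə] (rule 1).
/ɡ/ (word-final) fails the environment for rule 2, so it stays [ɡ].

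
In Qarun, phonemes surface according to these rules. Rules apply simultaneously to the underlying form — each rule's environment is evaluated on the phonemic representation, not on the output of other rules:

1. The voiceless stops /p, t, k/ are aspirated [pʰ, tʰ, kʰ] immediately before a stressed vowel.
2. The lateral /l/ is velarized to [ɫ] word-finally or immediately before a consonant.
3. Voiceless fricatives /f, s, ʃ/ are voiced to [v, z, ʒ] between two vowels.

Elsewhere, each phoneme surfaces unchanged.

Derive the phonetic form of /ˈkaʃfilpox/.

/k/ meets the environment for rule 1 (immediately before a stressed vowel) → [kʰ].
/a/ — not in any rule's target class → [a].
/ʃ/ (between /a/ and /f/) is in the target of rule 3 but the environment (between two vowels) is not met → [ʃ].
/f/ (between /ʃ/ and /i/): rule 3 targets it, but not between two vowels → unchanged [f].
/i/ — not in any rule's target class → [i].
/l/ (between /i/ and /p/) occurs word-finally or immediately before a consonant → [ɫ] by rule 2.
/p/ — between /l/ and /o/; rule 1 does not apply here → [p].
/o/ stays [o].
/x/ stays [x].

[ˈkʰaʃfiɫpox]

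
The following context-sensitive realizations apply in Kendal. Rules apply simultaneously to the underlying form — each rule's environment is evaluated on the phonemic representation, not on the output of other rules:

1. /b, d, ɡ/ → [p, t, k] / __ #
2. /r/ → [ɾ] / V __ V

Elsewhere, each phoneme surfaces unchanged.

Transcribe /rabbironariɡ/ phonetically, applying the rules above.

[rabbiɾonaɾik]

/r/ (word-initial) fails the environment for rule 2, so it stays [r].
/a/ stays [a].
/b/ (between /a/ and /b/) fails the environment for rule 1, so it stays [b].
/b/ — between /b/ and /i/; rule 1 does not apply here → [b].
/i/ (between /b/ and /r/) is unaffected → [i].
/r/ meets the environment for rule 2 (between two vowels) → [ɾ].
/o/ (between /r/ and /n/) is unaffected → [o].
/n/ (between /o/ and /a/) is unaffected → [n].
/a/ stays [a].
Rule 2 applies to /r/ (between /a/ and /i/: between two vowels) → [ɾ].
/i/ (between /r/ and /ɡ/) is unaffected → [i].
/ɡ/ (word-final): word-finally, so rule 1 applies → [k].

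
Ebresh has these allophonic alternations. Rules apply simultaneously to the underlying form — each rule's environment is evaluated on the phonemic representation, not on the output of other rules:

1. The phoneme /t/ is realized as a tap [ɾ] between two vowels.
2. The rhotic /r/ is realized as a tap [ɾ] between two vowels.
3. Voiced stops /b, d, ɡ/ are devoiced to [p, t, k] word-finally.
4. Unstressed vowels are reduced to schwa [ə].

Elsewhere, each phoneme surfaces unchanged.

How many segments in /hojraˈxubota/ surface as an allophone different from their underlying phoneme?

5

Segments that undergo a rule: /o/ → [ə] (rule 4); /a/ → [ə] (rule 4); /o/ → [ə] (rule 4); /t/ → [ɾ] (rule 1); /a/ → [ə] (rule 4).
All other segments surface unchanged.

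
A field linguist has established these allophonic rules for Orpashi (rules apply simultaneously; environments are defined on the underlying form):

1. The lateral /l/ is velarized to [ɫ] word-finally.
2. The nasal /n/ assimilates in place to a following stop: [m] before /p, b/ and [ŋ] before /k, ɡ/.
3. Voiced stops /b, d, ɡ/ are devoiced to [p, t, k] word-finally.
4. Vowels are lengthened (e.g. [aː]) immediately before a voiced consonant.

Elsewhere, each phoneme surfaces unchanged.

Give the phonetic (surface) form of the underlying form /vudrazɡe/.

[vuːdraːzɡe]

/v/ (word-initial) is unaffected → [v].
Rule 4 applies to /u/ (between /v/ and /d/: before a voiced consonant) → [uː].
/d/ (between /u/ and /r/): rule 3 targets it, but not word-finally → unchanged [d].
/r/ stays [r].
/a/ meets the environment for rule 4 (before a voiced consonant) → [aː].
/z/ (between /a/ and /ɡ/): no rule targets it → [z].
/ɡ/ (between /z/ and /e/) fails the environment for rule 3, so it stays [ɡ].
/e/ (word-final) fails the environment for rule 4, so it stays [e].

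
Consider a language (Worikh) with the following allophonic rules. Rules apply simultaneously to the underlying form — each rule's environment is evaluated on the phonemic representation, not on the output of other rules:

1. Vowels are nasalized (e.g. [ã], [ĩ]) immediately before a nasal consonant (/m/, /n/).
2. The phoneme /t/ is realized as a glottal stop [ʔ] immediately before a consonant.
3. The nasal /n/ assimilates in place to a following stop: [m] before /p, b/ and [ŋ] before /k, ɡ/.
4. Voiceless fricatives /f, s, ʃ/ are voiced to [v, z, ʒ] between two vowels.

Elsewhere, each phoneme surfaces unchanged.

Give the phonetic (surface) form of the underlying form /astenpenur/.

[astẽmpẽnur]

/a/ — word-initial; rule 1 does not apply here → [a].
/s/ (between /a/ and /t/) fails the environment for rule 4, so it stays [s].
/t/ — between /s/ and /e/; rule 2 does not apply here → [t].
/e/ (between /t/ and /n/): before a nasal consonant, so rule 1 applies → [ẽ].
/n/ — between /e/ and /p/, before a labial or velar stop — surfaces as [m] (rule 3).
Rule 1 applies to /e/ (between /p/ and /n/: before a nasal consonant) → [ẽ].
/n/ — between /e/ and /u/; rule 3 does not apply here → [n].
/u/ — between /n/ and /r/; rule 1 does not apply here → [u].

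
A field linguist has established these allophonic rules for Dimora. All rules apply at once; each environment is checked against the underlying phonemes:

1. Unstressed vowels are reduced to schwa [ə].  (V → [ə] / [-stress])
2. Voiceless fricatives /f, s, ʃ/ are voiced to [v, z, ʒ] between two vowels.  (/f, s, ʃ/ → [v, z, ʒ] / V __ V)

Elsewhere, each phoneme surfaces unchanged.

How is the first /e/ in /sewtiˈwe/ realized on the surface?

[ə]

/e/ (between /s/ and /w/): in an unstressed syllable, so rule 1 applies → [ə].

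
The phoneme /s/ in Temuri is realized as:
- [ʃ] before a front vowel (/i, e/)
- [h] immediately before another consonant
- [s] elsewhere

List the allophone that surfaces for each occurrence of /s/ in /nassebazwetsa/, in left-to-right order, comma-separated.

[h], [ʃ], [s]

Occurrence 1 (position 3): immediately before another consonant → [h].
Occurrence 2 (position 4): before a front vowel (/i, e/) → [ʃ].
Occurrence 3 (position 12): no conditioning environment matches → elsewhere allophone [s].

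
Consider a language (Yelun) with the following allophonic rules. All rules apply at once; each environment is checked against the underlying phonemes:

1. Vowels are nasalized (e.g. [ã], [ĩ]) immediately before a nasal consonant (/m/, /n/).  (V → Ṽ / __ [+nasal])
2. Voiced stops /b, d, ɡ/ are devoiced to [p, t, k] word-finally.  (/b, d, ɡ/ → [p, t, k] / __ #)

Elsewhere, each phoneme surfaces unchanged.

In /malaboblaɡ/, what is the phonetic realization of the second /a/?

/a/ (between /l/ and /b/) fails the environment for rule 1, so it stays [a].

[a]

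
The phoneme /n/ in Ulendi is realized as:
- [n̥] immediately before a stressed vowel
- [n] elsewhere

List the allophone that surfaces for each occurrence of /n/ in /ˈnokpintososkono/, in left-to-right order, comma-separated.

[n̥], [n], [n]

Occurrence 1 (position 1): immediately before a stressed vowel → [n̥].
Occurrence 2 (position 6): no conditioning environment matches → elsewhere allophone [n].
Occurrence 3 (position 14): no conditioning environment matches → elsewhere allophone [n].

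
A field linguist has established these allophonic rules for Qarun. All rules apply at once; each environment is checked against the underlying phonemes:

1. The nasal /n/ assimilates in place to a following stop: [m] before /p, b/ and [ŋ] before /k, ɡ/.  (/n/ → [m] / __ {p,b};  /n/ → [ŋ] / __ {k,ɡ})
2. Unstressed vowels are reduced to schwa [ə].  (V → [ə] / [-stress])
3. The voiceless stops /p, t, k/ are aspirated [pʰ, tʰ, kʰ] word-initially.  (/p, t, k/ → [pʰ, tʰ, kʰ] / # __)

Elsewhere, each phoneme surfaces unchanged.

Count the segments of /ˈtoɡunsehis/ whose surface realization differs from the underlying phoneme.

4

Segments that undergo a rule: /t/ → [tʰ] (rule 3); /u/ → [ə] (rule 2); /e/ → [ə] (rule 2); /i/ → [ə] (rule 2).
All other segments surface unchanged.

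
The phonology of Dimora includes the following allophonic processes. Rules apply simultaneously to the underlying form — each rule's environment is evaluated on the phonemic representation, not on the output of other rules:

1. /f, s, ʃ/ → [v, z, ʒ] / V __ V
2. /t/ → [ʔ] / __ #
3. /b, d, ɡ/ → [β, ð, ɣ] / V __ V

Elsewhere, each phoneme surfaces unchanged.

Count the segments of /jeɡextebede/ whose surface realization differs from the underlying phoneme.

3

Segments that undergo a rule: /ɡ/ → [ɣ] (rule 3); /b/ → [β] (rule 3); /d/ → [ð] (rule 3).
All other segments surface unchanged.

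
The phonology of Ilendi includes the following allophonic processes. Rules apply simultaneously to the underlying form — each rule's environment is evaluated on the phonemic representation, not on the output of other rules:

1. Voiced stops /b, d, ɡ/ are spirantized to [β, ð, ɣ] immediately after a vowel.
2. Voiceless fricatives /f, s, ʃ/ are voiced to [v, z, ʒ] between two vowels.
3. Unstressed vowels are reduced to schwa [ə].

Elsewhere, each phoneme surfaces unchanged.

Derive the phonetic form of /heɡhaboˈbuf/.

/h/ stays [h].
/e/ — between /h/ and /ɡ/, in an unstressed syllable — surfaces as [ə] (rule 3).
Rule 1 applies to /ɡ/ (between /e/ and /h/: immediately after a vowel) → [ɣ].
/h/ (between /ɡ/ and /a/): no rule targets it → [h].
Rule 3 applies to /a/ (between /h/ and /b/: in an unstressed syllable) → [ə].
/b/ (between /a/ and /o/) occurs immediately after a vowel → [β] by rule 1.
/o/ meets the environment for rule 3 (in an unstressed syllable) → [ə].
Rule 1 applies to /b/ (between /o/ and /u/: immediately after a vowel) → [β].
/u/ (between /b/ and /f/): rule 3 targets it, but not in an unstressed syllable → unchanged [u].
/f/ (word-final) is in the target of rule 2 but the environment (between two vowels) is not met → [f].

[həɣhəβəˈβuf]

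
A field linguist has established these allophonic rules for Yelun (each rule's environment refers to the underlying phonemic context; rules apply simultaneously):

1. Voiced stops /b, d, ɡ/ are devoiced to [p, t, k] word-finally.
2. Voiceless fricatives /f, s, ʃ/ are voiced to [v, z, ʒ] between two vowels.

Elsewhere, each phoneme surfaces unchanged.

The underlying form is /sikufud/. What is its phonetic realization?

/s/ (word-initial) is in the target of rule 2 but the environment (between two vowels) is not met → [s].
Rule 2 applies to /f/ (between /u/ and /u/: between two vowels) → [v].
/d/ — word-final, word-finally — surfaces as [t] (rule 1).

[sikuvut]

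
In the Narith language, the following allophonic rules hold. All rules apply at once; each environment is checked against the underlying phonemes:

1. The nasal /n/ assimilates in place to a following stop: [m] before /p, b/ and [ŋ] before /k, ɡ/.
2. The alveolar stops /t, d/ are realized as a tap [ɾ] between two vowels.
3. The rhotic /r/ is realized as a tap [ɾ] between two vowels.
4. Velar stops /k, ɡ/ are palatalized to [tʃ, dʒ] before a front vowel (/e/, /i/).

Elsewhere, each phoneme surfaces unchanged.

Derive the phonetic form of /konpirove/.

[kompiɾove]

/k/ (word-initial) is in the target of rule 4 but the environment (before a front vowel) is not met → [k].
/o/ stays [o].
Rule 1 applies to /n/ (between /o/ and /p/: before a labial or velar stop) → [m].
/p/ (between /n/ and /i/): no rule targets it → [p].
/i/ (between /p/ and /r/) is unaffected → [i].
/r/ — between /i/ and /o/, between two vowels — surfaces as [ɾ] (rule 3).
/o/ — not in any rule's target class → [o].
/v/ (between /o/ and /e/): no rule targets it → [v].
/e/ stays [e].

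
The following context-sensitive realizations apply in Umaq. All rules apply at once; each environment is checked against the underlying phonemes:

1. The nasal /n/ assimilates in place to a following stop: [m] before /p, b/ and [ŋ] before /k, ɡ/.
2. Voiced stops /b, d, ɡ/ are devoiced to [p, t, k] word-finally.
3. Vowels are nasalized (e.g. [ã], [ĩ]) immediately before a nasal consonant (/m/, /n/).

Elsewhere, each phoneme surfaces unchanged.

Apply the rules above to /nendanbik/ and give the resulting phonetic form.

[nẽndãmbik]

/n/ (word-initial) fails the environment for rule 1, so it stays [n].
/e/ — between /n/ and /n/, before a nasal consonant — surfaces as [ẽ] (rule 3).
/n/ — between /e/ and /d/; rule 1 does not apply here → [n].
/d/ — between /n/ and /a/; rule 2 does not apply here → [d].
Rule 3 applies to /a/ (between /d/ and /n/: before a nasal consonant) → [ã].
/n/ (between /a/ and /b/) occurs before a labial or velar stop → [m] by rule 1.
/b/ — between /n/ and /i/; rule 2 does not apply here → [b].
/i/ — between /b/ and /k/; rule 3 does not apply here → [i].
/k/ stays [k].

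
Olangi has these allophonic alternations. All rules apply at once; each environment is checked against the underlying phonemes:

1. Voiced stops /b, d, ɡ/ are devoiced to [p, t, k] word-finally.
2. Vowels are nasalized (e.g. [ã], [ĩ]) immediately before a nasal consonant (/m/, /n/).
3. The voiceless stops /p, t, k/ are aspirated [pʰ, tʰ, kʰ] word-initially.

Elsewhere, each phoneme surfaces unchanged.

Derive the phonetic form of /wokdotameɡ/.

[wokdotãmek]

/w/ stays [w].
/o/ — between /w/ and /k/; rule 2 does not apply here → [o].
/k/ (between /o/ and /d/) fails the environment for rule 3, so it stays [k].
/d/ (between /k/ and /o/): rule 1 targets it, but not word-finally → unchanged [d].
/o/ (between /d/ and /t/): rule 2 targets it, but not before a nasal consonant → unchanged [o].
/t/ (between /o/ and /a/) fails the environment for rule 3, so it stays [t].
/a/ meets the environment for rule 2 (before a nasal consonant) → [ã].
/m/ (between /a/ and /e/): no rule targets it → [m].
/e/ (between /m/ and /ɡ/): rule 2 targets it, but not before a nasal consonant → unchanged [e].
/ɡ/ meets the environment for rule 1 (word-finally) → [k].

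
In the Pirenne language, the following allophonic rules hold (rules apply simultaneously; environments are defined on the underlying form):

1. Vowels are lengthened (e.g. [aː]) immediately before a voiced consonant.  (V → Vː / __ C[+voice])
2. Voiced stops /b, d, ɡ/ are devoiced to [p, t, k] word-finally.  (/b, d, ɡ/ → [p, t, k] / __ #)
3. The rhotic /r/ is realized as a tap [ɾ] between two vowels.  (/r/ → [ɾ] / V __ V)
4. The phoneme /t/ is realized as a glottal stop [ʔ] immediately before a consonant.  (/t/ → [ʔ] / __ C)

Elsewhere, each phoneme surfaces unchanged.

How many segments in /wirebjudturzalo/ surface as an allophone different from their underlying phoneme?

Segments that undergo a rule: /i/ → [iː] (rule 1); /r/ → [ɾ] (rule 3); /e/ → [eː] (rule 1); /u/ → [uː] (rule 1); /u/ → [uː] (rule 1); /a/ → [aː] (rule 1).
All other segments surface unchanged.

6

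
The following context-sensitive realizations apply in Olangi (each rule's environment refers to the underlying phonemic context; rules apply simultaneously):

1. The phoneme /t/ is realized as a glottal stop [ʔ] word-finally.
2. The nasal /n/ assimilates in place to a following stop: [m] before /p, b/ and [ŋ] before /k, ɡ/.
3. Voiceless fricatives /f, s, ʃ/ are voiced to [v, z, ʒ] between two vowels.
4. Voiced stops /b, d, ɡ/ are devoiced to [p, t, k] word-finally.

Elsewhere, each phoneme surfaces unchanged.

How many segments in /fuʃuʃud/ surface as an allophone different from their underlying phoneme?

3

Segments that undergo a rule: /ʃ/ → [ʒ] (rule 3); /ʃ/ → [ʒ] (rule 3); /d/ → [t] (rule 4).
All other segments surface unchanged.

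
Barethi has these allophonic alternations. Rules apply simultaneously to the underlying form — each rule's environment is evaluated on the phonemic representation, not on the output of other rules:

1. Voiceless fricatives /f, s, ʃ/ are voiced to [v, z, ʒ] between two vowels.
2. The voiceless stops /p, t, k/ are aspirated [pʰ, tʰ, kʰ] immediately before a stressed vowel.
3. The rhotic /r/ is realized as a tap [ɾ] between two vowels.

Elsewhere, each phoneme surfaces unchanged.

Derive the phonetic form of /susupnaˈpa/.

/s/ (word-initial) is in the target of rule 1 but the environment (between two vowels) is not met → [s].
/u/ (between /s/ and /s/) is unaffected → [u].
/s/ (between /u/ and /u/): between two vowels, so rule 1 applies → [z].
/u/ stays [u].
/p/ (between /u/ and /n/) fails the environment for rule 2, so it stays [p].
/n/ stays [n].
/a/ (between /n/ and /p/) is unaffected → [a].
Rule 2 applies to /p/ (between /a/ and /a/: immediately before a stressed vowel) → [pʰ].
/a/ — not in any rule's target class → [a].

[suzupnaˈpʰa]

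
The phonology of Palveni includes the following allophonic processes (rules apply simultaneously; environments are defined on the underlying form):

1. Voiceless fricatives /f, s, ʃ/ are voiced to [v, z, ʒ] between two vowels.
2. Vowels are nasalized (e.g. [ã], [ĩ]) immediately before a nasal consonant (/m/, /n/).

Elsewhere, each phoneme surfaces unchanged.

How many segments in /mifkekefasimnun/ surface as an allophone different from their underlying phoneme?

4

Segments that undergo a rule: /f/ → [v] (rule 1); /s/ → [z] (rule 1); /i/ → [ĩ] (rule 2); /u/ → [ũ] (rule 2).
All other segments surface unchanged.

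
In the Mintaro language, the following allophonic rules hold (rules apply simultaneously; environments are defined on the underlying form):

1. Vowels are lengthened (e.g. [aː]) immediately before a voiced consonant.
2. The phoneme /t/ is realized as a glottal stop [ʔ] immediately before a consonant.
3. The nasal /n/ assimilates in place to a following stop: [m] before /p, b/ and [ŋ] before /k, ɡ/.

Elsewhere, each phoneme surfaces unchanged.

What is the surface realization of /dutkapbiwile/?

/u/ (between /d/ and /t/) fails the environment for rule 1, so it stays [u].
Rule 2 applies to /t/ (between /u/ and /k/: immediately before a consonant) → [ʔ].
/a/ (between /k/ and /p/) is in the target of rule 1 but the environment (before a voiced consonant) is not met → [a].
/i/ — between /b/ and /w/, before a voiced consonant — surfaces as [iː] (rule 1).
Rule 1 applies to /i/ (between /w/ and /l/: before a voiced consonant) → [iː].
/e/ (word-final) is in the target of rule 1 but the environment (before a voiced consonant) is not met → [e].

[duʔkapbiːwiːle]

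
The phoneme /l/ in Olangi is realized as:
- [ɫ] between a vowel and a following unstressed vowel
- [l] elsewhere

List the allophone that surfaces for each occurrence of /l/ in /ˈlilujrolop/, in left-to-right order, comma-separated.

Occurrence 1 (position 1): no conditioning environment matches → elsewhere allophone [l].
Occurrence 2 (position 3): between a vowel and a following unstressed vowel → [ɫ].
Occurrence 3 (position 8): between a vowel and a following unstressed vowel → [ɫ].

[l], [ɫ], [ɫ]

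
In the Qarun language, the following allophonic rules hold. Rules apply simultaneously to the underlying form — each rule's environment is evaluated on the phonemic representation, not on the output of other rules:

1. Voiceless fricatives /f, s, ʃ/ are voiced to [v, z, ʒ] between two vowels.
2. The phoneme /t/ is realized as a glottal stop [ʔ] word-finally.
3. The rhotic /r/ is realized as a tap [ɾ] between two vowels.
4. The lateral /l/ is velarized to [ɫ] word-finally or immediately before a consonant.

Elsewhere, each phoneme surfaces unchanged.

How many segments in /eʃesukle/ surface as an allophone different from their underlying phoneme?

Segments that undergo a rule: /ʃ/ → [ʒ] (rule 1); /s/ → [z] (rule 1).
All other segments surface unchanged.

2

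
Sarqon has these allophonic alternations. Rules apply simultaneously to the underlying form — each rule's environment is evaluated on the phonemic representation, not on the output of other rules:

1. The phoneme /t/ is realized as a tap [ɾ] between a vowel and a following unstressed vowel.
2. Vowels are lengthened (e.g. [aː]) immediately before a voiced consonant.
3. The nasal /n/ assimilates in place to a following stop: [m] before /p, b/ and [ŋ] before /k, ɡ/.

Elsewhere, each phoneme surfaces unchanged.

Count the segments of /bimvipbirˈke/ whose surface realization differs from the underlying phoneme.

Segments that undergo a rule: /i/ → [iː] (rule 2); /i/ → [iː] (rule 2).
All other segments surface unchanged.

2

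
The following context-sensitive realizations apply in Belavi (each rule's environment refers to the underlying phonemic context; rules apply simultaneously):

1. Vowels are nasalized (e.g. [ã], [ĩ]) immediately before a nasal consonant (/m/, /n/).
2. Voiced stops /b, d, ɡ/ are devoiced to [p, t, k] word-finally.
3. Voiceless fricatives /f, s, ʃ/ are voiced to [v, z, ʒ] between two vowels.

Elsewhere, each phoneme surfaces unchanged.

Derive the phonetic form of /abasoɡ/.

[abazok]

/a/ (word-initial) fails the environment for rule 1, so it stays [a].
/b/ (between /a/ and /a/) is in the target of rule 2 but the environment (word-finally) is not met → [b].
/a/ (between /b/ and /s/) is in the target of rule 1 but the environment (before a nasal consonant) is not met → [a].
/s/ — between /a/ and /o/, between two vowels — surfaces as [z] (rule 3).
/o/ (between /s/ and /ɡ/) fails the environment for rule 1, so it stays [o].
/ɡ/ — word-final, word-finally — surfaces as [k] (rule 2).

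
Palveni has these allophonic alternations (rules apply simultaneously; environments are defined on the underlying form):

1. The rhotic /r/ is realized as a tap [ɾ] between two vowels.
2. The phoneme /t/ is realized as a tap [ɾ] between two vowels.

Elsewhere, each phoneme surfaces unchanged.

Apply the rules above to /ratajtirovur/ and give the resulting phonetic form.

/r/ (word-initial) fails the environment for rule 1, so it stays [r].
/a/ — not in any rule's target class → [a].
/t/ — between /a/ and /a/, between two vowels — surfaces as [ɾ] (rule 2).
/a/ — not in any rule's target class → [a].
/j/ — not in any rule's target class → [j].
/t/ (between /j/ and /i/): rule 2 targets it, but not between two vowels → unchanged [t].
/i/ — not in any rule's target class → [i].
/r/ (between /i/ and /o/) occurs between two vowels → [ɾ] by rule 1.
/o/ (between /r/ and /v/): no rule targets it → [o].
/v/ stays [v].
/u/ — not in any rule's target class → [u].
/r/ (word-final) fails the environment for rule 1, so it stays [r].

[raɾajtiɾovur]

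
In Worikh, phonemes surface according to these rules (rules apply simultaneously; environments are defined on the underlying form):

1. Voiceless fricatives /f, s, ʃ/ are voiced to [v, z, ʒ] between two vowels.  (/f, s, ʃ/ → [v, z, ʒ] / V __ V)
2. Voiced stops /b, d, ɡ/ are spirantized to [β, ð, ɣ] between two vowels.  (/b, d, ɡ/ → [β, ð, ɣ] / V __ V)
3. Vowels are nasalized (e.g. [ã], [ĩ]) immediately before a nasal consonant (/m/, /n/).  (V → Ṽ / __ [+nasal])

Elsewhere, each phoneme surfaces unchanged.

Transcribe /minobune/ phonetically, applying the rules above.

[mĩnoβũne]

/m/ — not in any rule's target class → [m].
Rule 3 applies to /i/ (between /m/ and /n/: before a nasal consonant) → [ĩ].
/n/ (between /i/ and /o/) is unaffected → [n].
/o/ — between /n/ and /b/; rule 3 does not apply here → [o].
Rule 2 applies to /b/ (between /o/ and /u/: between two vowels) → [β].
/u/ (between /b/ and /n/): before a nasal consonant, so rule 3 applies → [ũ].
/n/ (between /u/ and /e/) is unaffected → [n].
/e/ (word-final) fails the environment for rule 3, so it stays [e].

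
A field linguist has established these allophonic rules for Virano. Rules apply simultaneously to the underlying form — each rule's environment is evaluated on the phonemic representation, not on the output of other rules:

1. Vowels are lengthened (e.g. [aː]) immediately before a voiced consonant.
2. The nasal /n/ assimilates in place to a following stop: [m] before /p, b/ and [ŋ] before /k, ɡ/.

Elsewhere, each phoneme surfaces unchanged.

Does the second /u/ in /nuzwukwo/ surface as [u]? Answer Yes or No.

Yes

/u/ (between /w/ and /k/) fails the environment for rule 1, so it stays [u].
The actual realization is [u], which matches [u].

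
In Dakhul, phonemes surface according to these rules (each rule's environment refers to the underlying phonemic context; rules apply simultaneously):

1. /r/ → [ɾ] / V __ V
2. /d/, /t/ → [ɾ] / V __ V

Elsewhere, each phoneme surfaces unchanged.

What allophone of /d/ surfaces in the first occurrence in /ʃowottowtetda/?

/d/ (between /t/ and /a/): rule 2 targets it, but not between two vowels → unchanged [d].

[d]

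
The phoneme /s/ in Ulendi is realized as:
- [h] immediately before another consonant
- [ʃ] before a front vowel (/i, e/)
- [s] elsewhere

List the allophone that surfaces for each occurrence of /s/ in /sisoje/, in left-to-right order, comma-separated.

[ʃ], [s]

Occurrence 1 (position 1): before a front vowel (/i, e/) → [ʃ].
Occurrence 2 (position 3): no conditioning environment matches → elsewhere allophone [s].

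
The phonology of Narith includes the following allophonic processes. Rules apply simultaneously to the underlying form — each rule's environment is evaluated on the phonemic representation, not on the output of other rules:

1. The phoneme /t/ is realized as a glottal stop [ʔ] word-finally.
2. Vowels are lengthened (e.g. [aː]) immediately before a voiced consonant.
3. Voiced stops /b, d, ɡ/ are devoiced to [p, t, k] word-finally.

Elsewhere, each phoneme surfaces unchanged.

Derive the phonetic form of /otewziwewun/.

/o/ (word-initial): rule 2 targets it, but not before a voiced consonant → unchanged [o].
/t/ (between /o/ and /e/): rule 1 targets it, but not word-finally → unchanged [t].
/e/ — between /t/ and /w/, before a voiced consonant — surfaces as [eː] (rule 2).
/i/ (between /z/ and /w/): before a voiced consonant, so rule 2 applies → [iː].
/e/ (between /w/ and /w/): before a voiced consonant, so rule 2 applies → [eː].
/u/ (between /w/ and /n/): before a voiced consonant, so rule 2 applies → [uː].

[oteːwziːweːwuːn]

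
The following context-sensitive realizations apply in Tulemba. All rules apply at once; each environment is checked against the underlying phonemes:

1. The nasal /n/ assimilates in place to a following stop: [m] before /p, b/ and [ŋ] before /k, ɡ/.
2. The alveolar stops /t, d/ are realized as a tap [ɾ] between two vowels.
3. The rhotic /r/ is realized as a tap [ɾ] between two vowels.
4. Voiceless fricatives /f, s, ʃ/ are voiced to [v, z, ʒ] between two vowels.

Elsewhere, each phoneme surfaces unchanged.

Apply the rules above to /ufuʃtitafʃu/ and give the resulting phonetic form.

[uvuʃtiɾafʃu]

/u/ (word-initial) is unaffected → [u].
Rule 4 applies to /f/ (between /u/ and /u/: between two vowels) → [v].
/u/ — not in any rule's target class → [u].
/ʃ/ (between /u/ and /t/) is in the target of rule 4 but the environment (between two vowels) is not met → [ʃ].
/t/ (between /ʃ/ and /i/): rule 2 targets it, but not between two vowels → unchanged [t].
/i/ (between /t/ and /t/) is unaffected → [i].
/t/ (between /i/ and /a/) occurs between two vowels → [ɾ] by rule 2.
/a/ — not in any rule's target class → [a].
/f/ (between /a/ and /ʃ/): rule 4 targets it, but not between two vowels → unchanged [f].
/ʃ/ — between /f/ and /u/; rule 4 does not apply here → [ʃ].
/u/ (word-final) is unaffected → [u].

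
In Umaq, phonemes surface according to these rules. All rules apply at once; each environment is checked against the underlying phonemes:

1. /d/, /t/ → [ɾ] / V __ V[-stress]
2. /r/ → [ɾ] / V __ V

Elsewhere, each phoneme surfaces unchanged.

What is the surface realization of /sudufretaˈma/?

[suɾufreɾaˈma]

/s/ (word-initial): no rule targets it → [s].
/u/ (between /s/ and /d/): no rule targets it → [u].
/d/ meets the environment for rule 1 (between a vowel and a following unstressed vowel) → [ɾ].
/u/ (between /d/ and /f/) is unaffected → [u].
/f/ — not in any rule's target class → [f].
/r/ (between /f/ and /e/) is in the target of rule 2 but the environment (between two vowels) is not met → [r].
/e/ (between /r/ and /t/): no rule targets it → [e].
/t/ (between /e/ and /a/): between a vowel and a following unstressed vowel, so rule 1 applies → [ɾ].
/a/ (between /t/ and /m/) is unaffected → [a].
/m/ (between /a/ and /a/) is unaffected → [m].
/a/ (word-final): no rule targets it → [a].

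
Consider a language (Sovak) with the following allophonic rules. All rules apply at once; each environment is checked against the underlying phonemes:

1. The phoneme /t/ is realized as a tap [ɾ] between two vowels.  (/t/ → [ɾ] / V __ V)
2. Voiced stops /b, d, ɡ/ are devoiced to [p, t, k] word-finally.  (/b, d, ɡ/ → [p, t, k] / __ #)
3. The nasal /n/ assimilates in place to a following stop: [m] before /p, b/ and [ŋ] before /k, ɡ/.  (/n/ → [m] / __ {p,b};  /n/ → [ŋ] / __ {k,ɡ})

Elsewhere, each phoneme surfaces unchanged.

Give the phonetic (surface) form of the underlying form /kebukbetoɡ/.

[kebukbeɾok]

/k/ (word-initial): no rule targets it → [k].
/e/ stays [e].
/b/ (between /e/ and /u/) is in the target of rule 2 but the environment (word-finally) is not met → [b].
/u/ stays [u].
/k/ (between /u/ and /b/) is unaffected → [k].
/b/ (between /k/ and /e/) fails the environment for rule 2, so it stays [b].
/e/ — not in any rule's target class → [e].
/t/ (between /e/ and /o/) occurs between two vowels → [ɾ] by rule 1.
/o/ stays [o].
Rule 2 applies to /ɡ/ (word-final: word-finally) → [k].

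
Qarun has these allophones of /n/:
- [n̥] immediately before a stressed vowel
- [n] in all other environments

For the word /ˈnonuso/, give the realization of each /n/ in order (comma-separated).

[n̥], [n]

Occurrence 1 (position 1): immediately before a stressed vowel → [n̥].
Occurrence 2 (position 3): no conditioning environment matches → elsewhere allophone [n].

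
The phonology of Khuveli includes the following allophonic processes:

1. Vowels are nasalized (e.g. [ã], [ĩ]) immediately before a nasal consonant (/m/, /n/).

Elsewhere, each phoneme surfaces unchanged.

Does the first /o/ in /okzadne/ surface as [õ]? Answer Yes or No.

No

/o/ — word-initial; rule 1 does not apply here → [o].
The actual realization is [o], not [õ].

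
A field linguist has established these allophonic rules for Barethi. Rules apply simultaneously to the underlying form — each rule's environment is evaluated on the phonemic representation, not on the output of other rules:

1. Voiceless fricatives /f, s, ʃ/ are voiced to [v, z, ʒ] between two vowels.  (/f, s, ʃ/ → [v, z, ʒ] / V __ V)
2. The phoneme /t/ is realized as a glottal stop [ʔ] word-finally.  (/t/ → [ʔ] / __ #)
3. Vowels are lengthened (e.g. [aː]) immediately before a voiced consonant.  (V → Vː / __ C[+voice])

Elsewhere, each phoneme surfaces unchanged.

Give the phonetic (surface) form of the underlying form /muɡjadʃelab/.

[muːɡjaːdʃeːlaːb]

/m/ stays [m].
/u/ — between /m/ and /ɡ/, before a voiced consonant — surfaces as [uː] (rule 3).
/ɡ/ stays [ɡ].
/j/ stays [j].
/a/ (between /j/ and /d/) occurs before a voiced consonant → [aː] by rule 3.
/d/ (between /a/ and /ʃ/): no rule targets it → [d].
/ʃ/ (between /d/ and /e/) is in the target of rule 1 but the environment (between two vowels) is not met → [ʃ].
/e/ — between /ʃ/ and /l/, before a voiced consonant — surfaces as [eː] (rule 3).
/l/ stays [l].
/a/ (between /l/ and /b/) occurs before a voiced consonant → [aː] by rule 3.
/b/ stays [b].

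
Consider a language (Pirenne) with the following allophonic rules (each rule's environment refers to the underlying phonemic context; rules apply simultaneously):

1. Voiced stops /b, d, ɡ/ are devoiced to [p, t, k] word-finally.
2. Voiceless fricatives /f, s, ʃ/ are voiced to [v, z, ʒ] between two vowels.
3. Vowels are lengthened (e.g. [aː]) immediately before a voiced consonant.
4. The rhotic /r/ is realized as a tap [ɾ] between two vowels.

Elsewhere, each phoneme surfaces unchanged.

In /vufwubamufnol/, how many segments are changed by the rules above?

3

Segments that undergo a rule: /u/ → [uː] (rule 3); /a/ → [aː] (rule 3); /o/ → [oː] (rule 3).
All other segments surface unchanged.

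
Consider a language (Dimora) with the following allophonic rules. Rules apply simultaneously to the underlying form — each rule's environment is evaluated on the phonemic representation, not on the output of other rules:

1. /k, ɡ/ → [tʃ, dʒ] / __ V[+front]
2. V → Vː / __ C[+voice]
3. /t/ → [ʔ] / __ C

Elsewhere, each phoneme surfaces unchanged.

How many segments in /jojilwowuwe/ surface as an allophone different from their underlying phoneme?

4

Segments that undergo a rule: /o/ → [oː] (rule 2); /i/ → [iː] (rule 2); /o/ → [oː] (rule 2); /u/ → [uː] (rule 2).
All other segments surface unchanged.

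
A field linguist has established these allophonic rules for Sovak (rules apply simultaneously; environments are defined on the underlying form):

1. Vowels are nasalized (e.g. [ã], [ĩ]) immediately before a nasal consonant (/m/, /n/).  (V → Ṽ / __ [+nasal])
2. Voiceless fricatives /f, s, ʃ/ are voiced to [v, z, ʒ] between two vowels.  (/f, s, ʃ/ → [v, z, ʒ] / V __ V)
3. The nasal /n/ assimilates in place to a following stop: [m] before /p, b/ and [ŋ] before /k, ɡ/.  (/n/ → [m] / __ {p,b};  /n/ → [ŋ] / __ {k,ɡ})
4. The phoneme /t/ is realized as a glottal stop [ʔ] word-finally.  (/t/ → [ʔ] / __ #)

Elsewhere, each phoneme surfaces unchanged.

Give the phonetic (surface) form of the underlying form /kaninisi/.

/k/ (word-initial) is unaffected → [k].
/a/ (between /k/ and /n/): before a nasal consonant, so rule 1 applies → [ã].
/n/ — between /a/ and /i/; rule 3 does not apply here → [n].
/i/ meets the environment for rule 1 (before a nasal consonant) → [ĩ].
/n/ (between /i/ and /i/) fails the environment for rule 3, so it stays [n].
/i/ — between /n/ and /s/; rule 1 does not apply here → [i].
/s/ (between /i/ and /i/): between two vowels, so rule 2 applies → [z].
/i/ (word-final) is in the target of rule 1 but the environment (before a nasal consonant) is not met → [i].

[kãnĩnizi]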